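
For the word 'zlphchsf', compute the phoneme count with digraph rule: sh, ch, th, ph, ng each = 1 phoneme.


Parsing 'zlphchsf' greedily, digraphs first:
  'z' -> consonant phoneme (phonemes so far: 1)
  'l' -> consonant phoneme (phonemes so far: 2)
  'ph' -> digraph (1 consonant phoneme) (phonemes so far: 3)
  'ch' -> digraph (1 consonant phoneme) (phonemes so far: 4)
  's' -> consonant phoneme (phonemes so far: 5)
  'f' -> consonant phoneme (phonemes so far: 6)
Total phonemes: 6

6


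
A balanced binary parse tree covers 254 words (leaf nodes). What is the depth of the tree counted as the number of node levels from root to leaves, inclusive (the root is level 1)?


In a balanced binary tree with n leaves the deepest leaf is ceil(log2(n)) edges below the root,
so counting node levels inclusive of root and leaves gives ceil(log2(n)) + 1 levels.
log2(254) = 7.9887
ceil(7.9887) = 8
levels = 8 + 1 = 9

9


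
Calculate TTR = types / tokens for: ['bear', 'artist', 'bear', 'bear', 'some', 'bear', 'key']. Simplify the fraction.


Tokens: 7
Unique types: ('artist', 'bear', 'key', 'some') = 4
TTR = 4/7
Already in lowest terms.

4/7


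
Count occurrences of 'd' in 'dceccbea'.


Scanning 'dceccbea' for 'd':
  Position 0: 'd' -> MATCH (count: 1)
Total occurrences of 'd': 1

1


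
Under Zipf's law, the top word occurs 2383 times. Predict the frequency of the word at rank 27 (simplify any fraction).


Zipf's law: freq(rank) = f1 / rank
f1 = 2383, rank = 27
freq = 2383 / 27
GCD(2383, 27) = 1
Simplified: 2383/27

2383/27


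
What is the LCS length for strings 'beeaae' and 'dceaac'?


DP table for LCS of 'beeaae' and 'dceaac':
       d  c  e  a  a  c
    0  0  0  0  0  0  0
  b 0  0  0  0  0  0  0
  e 0  0  0  1  1  1  1
  e 0  0  0  1  1  1  1
  a 0  0  0  1  2  2  2
  a 0  0  0  1  2  3  3
  e 0  0  0  1  2  3  3
LCS: 'eaa'
LCS length = 3

3


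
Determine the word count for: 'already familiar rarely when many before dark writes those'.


Counting words by splitting on spaces:
  Word 1: 'already'
  Word 2: 'familiar'
  Word 3: 'rarely'
  Word 4: 'when'
  Word 5: 'many'
  Word 6: 'before'
  Word 7: 'dark'
  Word 8: 'writes'
  Word 9: 'those'
Total words: 9

9


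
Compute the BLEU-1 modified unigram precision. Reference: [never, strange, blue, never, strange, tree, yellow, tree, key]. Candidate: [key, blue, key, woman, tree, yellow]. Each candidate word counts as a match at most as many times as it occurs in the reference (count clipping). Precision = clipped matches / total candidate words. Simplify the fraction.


Reference word counts: {'blue': 1, 'key': 1, 'never': 2, 'strange': 2, 'tree': 2, 'yellow': 1}
Checking each candidate word (with clipping):
  'key' -> in reference (ref count 1, used 1/1) -> match (matches: 1)
  'blue' -> in reference (ref count 1, used 1/1) -> match (matches: 2)
  'key' -> ref count 1 already used up (1/1) -> clipped, no match (matches: 2)
  'woman' -> not in reference -> no match (matches: 2)
  'tree' -> in reference (ref count 2, used 1/2) -> match (matches: 3)
  'yellow' -> in reference (ref count 1, used 1/1) -> match (matches: 4)
Clipped matches: 4, Candidate length: 6
Precision = 4/6 = 2/3

2/3


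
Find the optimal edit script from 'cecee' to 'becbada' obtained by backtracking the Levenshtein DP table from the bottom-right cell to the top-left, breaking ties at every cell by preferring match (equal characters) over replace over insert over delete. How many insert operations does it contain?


Edit distance = 5. Backtracking from cell (5, 7) with preference match > replace > insert > delete,
then listing the resulting alignment 'cecee' -> 'becbada' left to right:
  Step 1: replace c->b
  Step 2: keep 'e'
  Step 3: keep 'c'
  Step 4: insert 'b' [insertion #1]
  Step 5: insert 'a' [insertion #2]
  Step 6: replace e->d
  Step 7: replace e->a
Total insertions: 2

2


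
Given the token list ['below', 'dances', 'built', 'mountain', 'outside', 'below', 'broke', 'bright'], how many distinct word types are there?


Listing all tokens and tracking unique types:
  Token 1: 'below' -> NEW (unique so far: 1)
  Token 2: 'dances' -> NEW (unique so far: 2)
  Token 3: 'built' -> NEW (unique so far: 3)
  Token 4: 'mountain' -> NEW (unique so far: 4)
  Token 5: 'outside' -> NEW (unique so far: 5)
  Token 6: 'below' -> duplicate (unique so far: 5)
  Token 7: 'broke' -> NEW (unique so far: 6)
  Token 8: 'bright' -> NEW (unique so far: 7)
Unique types: ('below', 'bright', 'broke', 'built', 'dances', 'mountain', 'outside')
Vocabulary size: 7

7


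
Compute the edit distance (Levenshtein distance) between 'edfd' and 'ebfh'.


Building DP table for s1='edfd' (len 4) and s2='ebfh' (len 4):
       e  b  f  h
    0  1  2  3  4
  e 1  0  1  2  3
  d 2  1  1  2  3
  f 3  2  2  1  2
  d 4  3  3  2  2
Edit distance = dp[4][4] = 2

2


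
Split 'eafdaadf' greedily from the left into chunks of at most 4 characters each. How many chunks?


'eafdaadf' has 8 characters.
Chunking with max size 4:
  Chunk 1: 'eafd' (positions 0-3)
  Chunk 2: 'aadf' (positions 4-7)
Total chunks: ceil(8 / 4) = 2

2


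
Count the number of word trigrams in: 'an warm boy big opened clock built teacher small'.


Word trigrams from [9] words:
  Trigram 1: (an warm boy)
  Trigram 2: (warm boy big)
  Trigram 3: (boy big opened)
  Trigram 4: (big opened clock)
  Trigram 5: (opened clock built)
  Trigram 6: (clock built teacher)
  Trigram 7: (built teacher small)
Total word trigrams: 9 - 2 = 7

7


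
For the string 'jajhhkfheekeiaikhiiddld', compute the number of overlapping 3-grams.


String 'jajhhkfheekeiaikhiiddld' has length L = 23.
Number of overlapping n-grams = L - n + 1
Substituting: 23 - 3 + 1 = 21

21


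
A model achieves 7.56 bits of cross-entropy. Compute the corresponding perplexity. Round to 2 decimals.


Perplexity formula: PP = 2^H
H = 7.56
PP = 2^7.56
Decompose: 2^7.56 = 2^7 * 2^0.56
2^7 = 128, 2^0.56 ~ 1.4742692
PP ~ 128 * 1.4742692 = 188.7064576
Rounded to 2 decimals: 188.71

188.71


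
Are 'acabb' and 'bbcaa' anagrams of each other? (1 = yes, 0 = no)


Sort characters of 'acabb': 'aabbc'
Sort characters of 'bbcaa': 'aabbc'
Sorted forms match -> they ARE anagrams
Result: 1

1


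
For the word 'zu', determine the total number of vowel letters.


Scanning each character of 'zu':
  Position 1: 'z' -> consonant (running count: 0)
  Position 2: 'u' -> vowel (running count: 1)
Total vowels: 1

1


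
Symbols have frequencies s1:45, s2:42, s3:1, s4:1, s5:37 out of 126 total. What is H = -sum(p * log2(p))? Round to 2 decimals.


Computing entropy H = -sum(p_i * log2(p_i)):
  s1: p = 45/126 = 0.3571, -p*log2(p) = 0.5305
  s2: p = 42/126 = 0.3333, -p*log2(p) = 0.5283
  s3: p = 1/126 = 0.0079, -p*log2(p) = 0.0554
  s4: p = 1/126 = 0.0079, -p*log2(p) = 0.0554
  s5: p = 37/126 = 0.2937, -p*log2(p) = 0.5191
H = sum of terms = 1.6887
Rounded to 2 decimals: 1.69

1.69


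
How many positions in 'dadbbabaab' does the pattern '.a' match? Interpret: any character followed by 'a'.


Pattern: .a means any character followed by 'a'.
Scanning 'dadbbabaab' position-by-position:
  Pos 0: window 'da' -> MATCH
  Pos 1: window 'ad' -> no
  Pos 2: window 'db' -> no
  Pos 3: window 'bb' -> no
  Pos 4: window 'ba' -> MATCH
  Pos 5: window 'ab' -> no
  Pos 6: window 'ba' -> MATCH
  Pos 7: window 'aa' -> MATCH
  Pos 8: window 'ab' -> no
  Pos 9: window 'b' -> no
Total matches: 4

4


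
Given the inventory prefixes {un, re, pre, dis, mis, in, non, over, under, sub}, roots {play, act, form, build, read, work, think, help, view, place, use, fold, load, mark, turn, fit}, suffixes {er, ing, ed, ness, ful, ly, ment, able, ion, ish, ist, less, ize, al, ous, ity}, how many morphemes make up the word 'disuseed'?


Segmenting 'disuseed' against the inventory:
  'dis' -> prefix (morpheme 1)
  'use' -> root (morpheme 2)
  'ed' -> suffix (morpheme 3)
Total morphemes: 3

3


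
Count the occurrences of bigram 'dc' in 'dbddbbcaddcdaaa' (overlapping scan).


Scanning 'dbddbbcaddcdaaa' for bigram 'dc':
  Position 0: 'db' -> no
  Position 1: 'bd' -> no
  Position 2: 'dd' -> no
  Position 3: 'db' -> no
  Position 4: 'bb' -> no
  Position 5: 'bc' -> no
  Position 6: 'ca' -> no
  Position 7: 'ad' -> no
  Position 8: 'dd' -> no
  Position 9: 'dc' -> MATCH
  Position 10: 'cd' -> no
  Position 11: 'da' -> no
  Position 12: 'aa' -> no
  Position 13: 'aa' -> no
Total matches: 1

1


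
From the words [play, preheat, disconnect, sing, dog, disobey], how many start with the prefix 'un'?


Checking each word for prefix 'un':
  'play' -> no (count: 0)
  'preheat' -> no (count: 0)
  'disconnect' -> no (count: 0)
  'sing' -> no (count: 0)
  'dog' -> no (count: 0)
  'disobey' -> no (count: 0)
Total with prefix 'un': 0

0


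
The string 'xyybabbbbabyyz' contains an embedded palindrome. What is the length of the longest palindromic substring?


Scanning 'xyybabbbbabyyz' for palindromic substrings.
Substring at positions 1-12: 'yybabbbbabyy'.
Check: reverse('yybabbbbabyy') = 'yybabbbbabyy' -> palindrome confirmed.
Neighbouring characters ('x' / 'z') break symmetry, so it cannot extend further.
No longer palindromic substring exists; longest length = 12

12


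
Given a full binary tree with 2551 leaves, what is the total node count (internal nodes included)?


Leaf nodes (terminals): 2551
Internal nodes = n - 1 = 2551 - 1 = 2550
Total = leaves + internal = 2551 + 2550 = 5101

5101


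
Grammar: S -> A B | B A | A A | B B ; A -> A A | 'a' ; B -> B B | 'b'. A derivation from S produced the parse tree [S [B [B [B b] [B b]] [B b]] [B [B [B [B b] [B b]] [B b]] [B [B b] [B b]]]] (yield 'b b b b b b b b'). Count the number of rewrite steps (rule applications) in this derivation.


Every bracketed nonterminal node [X ...] in the tree is produced by exactly one rule application.
Reading the tree off as a leftmost derivation:
  Step 1: S  =>  B B   (applied S -> B B)
  Step 2: B B  =>  B B B   (applied B -> B B)
  Step 3: B B B  =>  B B B B   (applied B -> B B)
  Step 4: B B B B  =>  b B B B   (applied B -> b)
  Step 5: b B B B  =>  b b B B   (applied B -> b)
  Step 6: b b B B  =>  b b b B   (applied B -> b)
  Step 7: b b b B  =>  b b b B B   (applied B -> B B)
  Step 8: b b b B B  =>  b b b B B B   (applied B -> B B)
  Step 9: b b b B B B  =>  b b b B B B B   (applied B -> B B)
  Step 10: b b b B B B B  =>  b b b b B B B   (applied B -> b)
  Step 11: b b b b B B B  =>  b b b b b B B   (applied B -> b)
  Step 12: b b b b b B B  =>  b b b b b b B   (applied B -> b)
  Step 13: b b b b b b B  =>  b b b b b b B B   (applied B -> B B)
  Step 14: b b b b b b B B  =>  b b b b b b b B   (applied B -> b)
  Step 15: b b b b b b b B  =>  b b b b b b b b   (applied B -> b)
Final yield: b b b b b b b b
Total rewrite steps: 15

15


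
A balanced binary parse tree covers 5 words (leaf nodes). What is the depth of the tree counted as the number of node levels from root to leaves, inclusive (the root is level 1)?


In a balanced binary tree with n leaves the deepest leaf is ceil(log2(n)) edges below the root,
so counting node levels inclusive of root and leaves gives ceil(log2(n)) + 1 levels.
log2(5) = 2.3219
ceil(2.3219) = 3
levels = 3 + 1 = 4

4


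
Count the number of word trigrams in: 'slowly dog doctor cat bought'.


Word trigrams from [5] words:
  Trigram 1: (slowly dog doctor)
  Trigram 2: (dog doctor cat)
  Trigram 3: (doctor cat bought)
Total word trigrams: 5 - 2 = 3

3


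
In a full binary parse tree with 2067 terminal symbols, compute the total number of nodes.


Leaf nodes (terminals): 2067
Internal nodes = n - 1 = 2067 - 1 = 2066
Total = leaves + internal = 2067 + 2066 = 4133

4133


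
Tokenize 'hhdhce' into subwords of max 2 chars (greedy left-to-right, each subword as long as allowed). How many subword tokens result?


'hhdhce' has 6 characters.
Chunking with max size 2:
  Chunk 1: 'hh' (positions 0-1)
  Chunk 2: 'dh' (positions 2-3)
  Chunk 3: 'ce' (positions 4-5)
Total chunks: ceil(6 / 2) = 3

3


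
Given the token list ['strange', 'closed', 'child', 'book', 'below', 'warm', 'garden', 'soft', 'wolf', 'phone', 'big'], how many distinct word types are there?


Listing all tokens and tracking unique types:
  Token 1: 'strange' -> NEW (unique so far: 1)
  Token 2: 'closed' -> NEW (unique so far: 2)
  Token 3: 'child' -> NEW (unique so far: 3)
  Token 4: 'book' -> NEW (unique so far: 4)
  Token 5: 'below' -> NEW (unique so far: 5)
  Token 6: 'warm' -> NEW (unique so far: 6)
  Token 7: 'garden' -> NEW (unique so far: 7)
  Token 8: 'soft' -> NEW (unique so far: 8)
  Token 9: 'wolf' -> NEW (unique so far: 9)
  Token 10: 'phone' -> NEW (unique so far: 10)
  Token 11: 'big' -> NEW (unique so far: 11)
Unique types: ('below', 'big', 'book', 'child', 'closed', 'garden', 'phone', 'soft', 'strange', 'warm', 'wolf')
Vocabulary size: 11

11


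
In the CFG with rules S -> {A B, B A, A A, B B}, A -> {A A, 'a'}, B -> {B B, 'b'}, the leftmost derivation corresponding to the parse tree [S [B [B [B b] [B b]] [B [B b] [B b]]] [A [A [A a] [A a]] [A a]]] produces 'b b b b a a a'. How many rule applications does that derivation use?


Every bracketed nonterminal node [X ...] in the tree is produced by exactly one rule application.
Reading the tree off as a leftmost derivation:
  Step 1: S  =>  B A   (applied S -> B A)
  Step 2: B A  =>  B B A   (applied B -> B B)
  Step 3: B B A  =>  B B B A   (applied B -> B B)
  Step 4: B B B A  =>  b B B A   (applied B -> b)
  Step 5: b B B A  =>  b b B A   (applied B -> b)
  Step 6: b b B A  =>  b b B B A   (applied B -> B B)
  Step 7: b b B B A  =>  b b b B A   (applied B -> b)
  Step 8: b b b B A  =>  b b b b A   (applied B -> b)
  Step 9: b b b b A  =>  b b b b A A   (applied A -> A A)
  Step 10: b b b b A A  =>  b b b b A A A   (applied A -> A A)
  Step 11: b b b b A A A  =>  b b b b a A A   (applied A -> a)
  Step 12: b b b b a A A  =>  b b b b a a A   (applied A -> a)
  Step 13: b b b b a a A  =>  b b b b a a a   (applied A -> a)
Final yield: b b b b a a a
Total rewrite steps: 13

13


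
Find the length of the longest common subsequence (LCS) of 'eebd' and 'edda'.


DP table for LCS of 'eebd' and 'edda':
       e  d  d  a
    0  0  0  0  0
  e 0  1  1  1  1
  e 0  1  1  1  1
  b 0  1  1  1  1
  d 0  1  2  2  2
LCS: 'ed'
LCS length = 2

2


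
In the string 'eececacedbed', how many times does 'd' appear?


Scanning 'eececacedbed' for 'd':
  Position 8: 'd' -> MATCH (count: 1)
  Position 11: 'd' -> MATCH (count: 2)
Total occurrences of 'd': 2

2


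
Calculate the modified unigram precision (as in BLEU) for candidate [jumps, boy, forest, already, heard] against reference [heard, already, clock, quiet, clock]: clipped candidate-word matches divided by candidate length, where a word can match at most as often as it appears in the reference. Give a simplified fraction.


Reference word counts: {'already': 1, 'clock': 2, 'heard': 1, 'quiet': 1}
Checking each candidate word (with clipping):
  'jumps' -> not in reference -> no match (matches: 0)
  'boy' -> not in reference -> no match (matches: 0)
  'forest' -> not in reference -> no match (matches: 0)
  'already' -> in reference (ref count 1, used 1/1) -> match (matches: 1)
  'heard' -> in reference (ref count 1, used 1/1) -> match (matches: 2)
Clipped matches: 2, Candidate length: 5
Precision = 2/5

2/5


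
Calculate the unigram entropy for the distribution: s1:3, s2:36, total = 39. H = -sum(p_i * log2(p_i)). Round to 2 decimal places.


Computing entropy H = -sum(p_i * log2(p_i)):
  s1: p = 3/39 = 0.0769, -p*log2(p) = 0.2846
  s2: p = 36/39 = 0.9231, -p*log2(p) = 0.1066
H = sum of terms = 0.3912
Rounded to 2 decimals: 0.39

0.39


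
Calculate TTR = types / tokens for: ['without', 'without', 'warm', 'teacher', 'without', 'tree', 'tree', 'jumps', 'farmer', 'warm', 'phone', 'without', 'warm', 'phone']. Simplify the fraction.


Tokens: 14
Unique types: ('farmer', 'jumps', 'phone', 'teacher', 'tree', 'warm', 'without') = 7
TTR = 7/14
Simplify: divide both by 7 -> 1/2
TTR = 1/2

1/2


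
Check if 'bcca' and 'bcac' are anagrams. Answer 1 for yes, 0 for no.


Sort characters of 'bcca': 'abcc'
Sort characters of 'bcac': 'abcc'
Sorted forms match -> they ARE anagrams
Result: 1

1


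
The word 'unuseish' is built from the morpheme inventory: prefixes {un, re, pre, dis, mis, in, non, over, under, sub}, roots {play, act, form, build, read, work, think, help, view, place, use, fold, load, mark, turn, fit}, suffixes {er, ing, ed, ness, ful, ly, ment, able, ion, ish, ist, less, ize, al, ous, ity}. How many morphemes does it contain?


Segmenting 'unuseish' against the inventory:
  'un' -> prefix (morpheme 1)
  'use' -> root (morpheme 2)
  'ish' -> suffix (morpheme 3)
Total morphemes: 3

3


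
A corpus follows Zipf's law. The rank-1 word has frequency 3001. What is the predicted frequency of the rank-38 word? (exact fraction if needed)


Zipf's law: freq(rank) = f1 / rank
f1 = 3001, rank = 38
freq = 3001 / 38
GCD(3001, 38) = 1
Simplified: 3001/38

3001/38


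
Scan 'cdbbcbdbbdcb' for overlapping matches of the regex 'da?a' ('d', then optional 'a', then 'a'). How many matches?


Pattern: da?a means 'd', then optional 'a', then 'a'.
Scanning 'cdbbcbdbbdcb' position-by-position:
  Pos 0: window 'cdb' -> no
  Pos 1: window 'dbb' -> no
  Pos 2: window 'bbc' -> no
  Pos 3: window 'bcb' -> no
  Pos 4: window 'cbd' -> no
  Pos 5: window 'bdb' -> no
  Pos 6: window 'dbb' -> no
  Pos 7: window 'bbd' -> no
  Pos 8: window 'bdc' -> no
  Pos 9: window 'dcb' -> no
  Pos 10: window 'cb' -> no
  Pos 11: window 'b' -> no
Total matches: 0

0


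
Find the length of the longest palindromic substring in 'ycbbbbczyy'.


Scanning 'ycbbbbczyy' for palindromic substrings.
Substring at positions 1-6: 'cbbbbc'.
Check: reverse('cbbbbc') = 'cbbbbc' -> palindrome confirmed.
Neighbouring characters ('y' / 'z') break symmetry, so it cannot extend further.
No longer palindromic substring exists; longest length = 6

6


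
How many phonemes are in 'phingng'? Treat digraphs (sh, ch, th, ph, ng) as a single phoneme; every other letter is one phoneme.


Parsing 'phingng' greedily, digraphs first:
  'ph' -> digraph (1 consonant phoneme) (phonemes so far: 1)
  'i' -> vowel phoneme (phonemes so far: 2)
  'ng' -> digraph (1 consonant phoneme) (phonemes so far: 3)
  'ng' -> digraph (1 consonant phoneme) (phonemes so far: 4)
Total phonemes: 4

4


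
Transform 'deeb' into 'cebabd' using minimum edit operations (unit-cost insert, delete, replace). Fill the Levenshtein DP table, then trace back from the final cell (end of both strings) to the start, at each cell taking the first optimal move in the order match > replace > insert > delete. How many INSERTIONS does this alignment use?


Edit distance = 4. Backtracking from cell (4, 6) with preference match > replace > insert > delete,
then listing the resulting alignment 'deeb' -> 'cebabd' left to right:
  Step 1: replace d->c
  Step 2: keep 'e'
  Step 3: insert 'b' [insertion #1]
  Step 4: replace e->a
  Step 5: keep 'b'
  Step 6: insert 'd' [insertion #2]
Total insertions: 2

2


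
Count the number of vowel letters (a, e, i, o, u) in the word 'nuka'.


Scanning each character of 'nuka':
  Position 1: 'n' -> consonant (running count: 0)
  Position 2: 'u' -> vowel (running count: 1)
  Position 3: 'k' -> consonant (running count: 1)
  Position 4: 'a' -> vowel (running count: 2)
Total vowels: 2

2


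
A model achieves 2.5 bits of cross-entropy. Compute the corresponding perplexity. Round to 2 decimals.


Perplexity formula: PP = 2^H
H = 2.5
PP = 2^2.5
Decompose: 2^2.5 = 2^2 * 2^0.5 = 2^2 * sqrt(2)
2^2 = 4, sqrt(2) ~ 1.4142136
PP ~ 4 * 1.4142136 = 5.6568544
Rounded to 2 decimals: 5.66

5.66


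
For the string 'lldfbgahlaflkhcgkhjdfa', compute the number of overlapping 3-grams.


String 'lldfbgahlaflkhcgkhjdfa' has length L = 22.
Number of overlapping n-grams = L - n + 1
Substituting: 22 - 3 + 1 = 20

20


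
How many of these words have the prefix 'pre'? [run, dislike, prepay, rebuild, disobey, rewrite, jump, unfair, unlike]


Checking each word for prefix 'pre':
  'run' -> no (count: 0)
  'dislike' -> no (count: 0)
  'prepay' -> YES, starts with 'pre' (count: 1)
  'rebuild' -> no (count: 1)
  'disobey' -> no (count: 1)
  'rewrite' -> no (count: 1)
  'jump' -> no (count: 1)
  'unfair' -> no (count: 1)
  'unlike' -> no (count: 1)
Total with prefix 'pre': 1

1


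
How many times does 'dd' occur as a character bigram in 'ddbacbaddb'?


Scanning 'ddbacbaddb' for bigram 'dd':
  Position 0: 'dd' -> MATCH
  Position 1: 'db' -> no
  Position 2: 'ba' -> no
  Position 3: 'ac' -> no
  Position 4: 'cb' -> no
  Position 5: 'ba' -> no
  Position 6: 'ad' -> no
  Position 7: 'dd' -> MATCH
  Position 8: 'db' -> no
Total matches: 2

2


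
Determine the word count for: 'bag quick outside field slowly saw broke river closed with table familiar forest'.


Counting words by splitting on spaces:
  Word 1: 'bag'
  Word 2: 'quick'
  Word 3: 'outside'
  Word 4: 'field'
  Word 5: 'slowly'
  Word 6: 'saw'
  Word 7: 'broke'
  Word 8: 'river'
  Word 9: 'closed'
  Word 10: 'with'
  Word 11: 'table'
  Word 12: 'familiar'
  Word 13: 'forest'
Total words: 13

13


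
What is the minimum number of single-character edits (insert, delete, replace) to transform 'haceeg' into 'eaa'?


Building DP table for s1='haceeg' (len 6) and s2='eaa' (len 3):
       e  a  a
    0  1  2  3
  h 1  1  2  3
  a 2  2  1  2
  c 3  3  2  2
  e 4  3  3  3
  e 5  4  4  4
  g 6  5  5  5
Edit distance = dp[6][3] = 5

5


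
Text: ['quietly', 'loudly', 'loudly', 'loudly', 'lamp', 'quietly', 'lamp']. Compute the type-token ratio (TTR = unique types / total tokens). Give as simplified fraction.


Tokens: 7
Unique types: ('lamp', 'loudly', 'quietly') = 3
TTR = 3/7
Already in lowest terms.

3/7


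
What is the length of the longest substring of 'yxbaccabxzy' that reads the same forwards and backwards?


Scanning 'yxbaccabxzy' for palindromic substrings.
Substring at positions 1-8: 'xbaccabx'.
Check: reverse('xbaccabx') = 'xbaccabx' -> palindrome confirmed.
Neighbouring characters ('y' / 'z') break symmetry, so it cannot extend further.
No longer palindromic substring exists; longest length = 8

8


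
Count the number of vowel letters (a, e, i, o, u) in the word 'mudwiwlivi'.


Scanning each character of 'mudwiwlivi':
  Position 1: 'm' -> consonant (running count: 0)
  Position 2: 'u' -> vowel (running count: 1)
  Position 3: 'd' -> consonant (running count: 1)
  Position 4: 'w' -> consonant (running count: 1)
  Position 5: 'i' -> vowel (running count: 2)
  Position 6: 'w' -> consonant (running count: 2)
  Position 7: 'l' -> consonant (running count: 2)
  Position 8: 'i' -> vowel (running count: 3)
  Position 9: 'v' -> consonant (running count: 3)
  Position 10: 'i' -> vowel (running count: 4)
Total vowels: 4

4


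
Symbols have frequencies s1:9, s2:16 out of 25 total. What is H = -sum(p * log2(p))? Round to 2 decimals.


Computing entropy H = -sum(p_i * log2(p_i)):
  s1: p = 9/25 = 0.3600, -p*log2(p) = 0.5306
  s2: p = 16/25 = 0.6400, -p*log2(p) = 0.4121
H = sum of terms = 0.9427
Rounded to 2 decimals: 0.94

0.94


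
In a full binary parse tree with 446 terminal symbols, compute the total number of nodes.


Leaf nodes (terminals): 446
Internal nodes = n - 1 = 446 - 1 = 445
Total = leaves + internal = 446 + 445 = 891

891


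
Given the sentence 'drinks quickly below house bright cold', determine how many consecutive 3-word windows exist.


Word trigrams from [6] words:
  Trigram 1: (drinks quickly below)
  Trigram 2: (quickly below house)
  Trigram 3: (below house bright)
  Trigram 4: (house bright cold)
Total word trigrams: 6 - 2 = 4

4


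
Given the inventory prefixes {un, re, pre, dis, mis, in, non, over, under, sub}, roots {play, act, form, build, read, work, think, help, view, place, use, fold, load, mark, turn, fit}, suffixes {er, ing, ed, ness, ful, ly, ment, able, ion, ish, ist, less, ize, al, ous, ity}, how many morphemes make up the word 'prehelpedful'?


Segmenting 'prehelpedful' against the inventory:
  'pre' -> prefix (morpheme 1)
  'help' -> root (morpheme 2)
  'ed' -> suffix (morpheme 3)
  'ful' -> suffix (morpheme 4)
Total morphemes: 4

4


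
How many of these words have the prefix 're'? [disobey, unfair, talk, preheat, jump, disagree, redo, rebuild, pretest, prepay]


Checking each word for prefix 're':
  'disobey' -> no (count: 0)
  'unfair' -> no (count: 0)
  'talk' -> no (count: 0)
  'preheat' -> no (count: 0)
  'jump' -> no (count: 0)
  'disagree' -> no (count: 0)
  'redo' -> YES, starts with 're' (count: 1)
  'rebuild' -> YES, starts with 're' (count: 2)
  'pretest' -> no (count: 2)
  'prepay' -> no (count: 2)
Total with prefix 're': 2

2


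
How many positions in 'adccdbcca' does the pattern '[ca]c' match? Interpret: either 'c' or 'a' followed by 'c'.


Pattern: [ca]c means either 'c' or 'a' followed by 'c'.
Scanning 'adccdbcca' position-by-position:
  Pos 0: window 'ad' -> no
  Pos 1: window 'dc' -> no
  Pos 2: window 'cc' -> MATCH
  Pos 3: window 'cd' -> no
  Pos 4: window 'db' -> no
  Pos 5: window 'bc' -> no
  Pos 6: window 'cc' -> MATCH
  Pos 7: window 'ca' -> no
  Pos 8: window 'a' -> no
Total matches: 2

2


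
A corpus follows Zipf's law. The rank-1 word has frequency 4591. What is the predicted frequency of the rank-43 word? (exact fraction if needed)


Zipf's law: freq(rank) = f1 / rank
f1 = 4591, rank = 43
freq = 4591 / 43
GCD(4591, 43) = 1
Simplified: 4591/43

4591/43


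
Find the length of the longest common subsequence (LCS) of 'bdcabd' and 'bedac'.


DP table for LCS of 'bdcabd' and 'bedac':
       b  e  d  a  c
    0  0  0  0  0  0
  b 0  1  1  1  1  1
  d 0  1  1  2  2  2
  c 0  1  1  2  2  3
  a 0  1  1  2  3  3
  b 0  1  1  2  3  3
  d 0  1  1  2  3  3
LCS: 'bdc'
LCS length = 3

3


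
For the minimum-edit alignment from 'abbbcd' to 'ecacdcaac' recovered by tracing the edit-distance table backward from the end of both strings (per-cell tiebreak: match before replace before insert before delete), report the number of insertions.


Edit distance = 8. Backtracking from cell (6, 9) with preference match > replace > insert > delete,
then listing the resulting alignment 'abbbcd' -> 'ecacdcaac' left to right:
  Step 1: insert 'e' [insertion #1]
  Step 2: insert 'c' [insertion #2]
  Step 3: keep 'a'
  Step 4: insert 'c' [insertion #3]
  Step 5: replace b->d
  Step 6: replace b->c
  Step 7: replace b->a
  Step 8: replace c->a
  Step 9: replace d->c
Total insertions: 3

3


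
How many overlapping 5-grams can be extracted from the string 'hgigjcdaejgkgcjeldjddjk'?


String 'hgigjcdaejgkgcjeldjddjk' has length L = 23.
Number of overlapping n-grams = L - n + 1
Substituting: 23 - 5 + 1 = 19

19


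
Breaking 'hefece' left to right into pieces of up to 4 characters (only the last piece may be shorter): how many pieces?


'hefece' has 6 characters.
Chunking with max size 4:
  Chunk 1: 'hefe' (positions 0-3)
  Chunk 2: 'ce' (positions 4-5)
Total chunks: ceil(6 / 4) = 2

2


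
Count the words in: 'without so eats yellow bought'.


Counting words by splitting on spaces:
  Word 1: 'without'
  Word 2: 'so'
  Word 3: 'eats'
  Word 4: 'yellow'
  Word 5: 'bought'
Total words: 5

5


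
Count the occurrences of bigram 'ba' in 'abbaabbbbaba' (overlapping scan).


Scanning 'abbaabbbbaba' for bigram 'ba':
  Position 0: 'ab' -> no
  Position 1: 'bb' -> no
  Position 2: 'ba' -> MATCH
  Position 3: 'aa' -> no
  Position 4: 'ab' -> no
  Position 5: 'bb' -> no
  Position 6: 'bb' -> no
  Position 7: 'bb' -> no
  Position 8: 'ba' -> MATCH
  Position 9: 'ab' -> no
  Position 10: 'ba' -> MATCH
Total matches: 3

3


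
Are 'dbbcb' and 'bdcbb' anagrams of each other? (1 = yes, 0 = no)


Sort characters of 'dbbcb': 'bbbcd'
Sort characters of 'bdcbb': 'bbbcd'
Sorted forms match -> they ARE anagrams
Result: 1

1


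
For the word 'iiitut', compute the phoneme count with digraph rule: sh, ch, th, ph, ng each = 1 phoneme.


Parsing 'iiitut' greedily, digraphs first:
  'i' -> vowel phoneme (phonemes so far: 1)
  'i' -> vowel phoneme (phonemes so far: 2)
  'i' -> vowel phoneme (phonemes so far: 3)
  't' -> consonant phoneme (phonemes so far: 4)
  'u' -> vowel phoneme (phonemes so far: 5)
  't' -> consonant phoneme (phonemes so far: 6)
Total phonemes: 6

6


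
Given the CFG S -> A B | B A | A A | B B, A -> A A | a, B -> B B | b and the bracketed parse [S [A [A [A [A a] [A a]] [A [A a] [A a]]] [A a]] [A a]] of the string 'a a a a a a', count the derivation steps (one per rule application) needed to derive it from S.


Every bracketed nonterminal node [X ...] in the tree is produced by exactly one rule application.
Reading the tree off as a leftmost derivation:
  Step 1: S  =>  A A   (applied S -> A A)
  Step 2: A A  =>  A A A   (applied A -> A A)
  Step 3: A A A  =>  A A A A   (applied A -> A A)
  Step 4: A A A A  =>  A A A A A   (applied A -> A A)
  Step 5: A A A A A  =>  a A A A A   (applied A -> a)
  Step 6: a A A A A  =>  a a A A A   (applied A -> a)
  Step 7: a a A A A  =>  a a A A A A   (applied A -> A A)
  Step 8: a a A A A A  =>  a a a A A A   (applied A -> a)
  Step 9: a a a A A A  =>  a a a a A A   (applied A -> a)
  Step 10: a a a a A A  =>  a a a a a A   (applied A -> a)
  Step 11: a a a a a A  =>  a a a a a a   (applied A -> a)
Final yield: a a a a a a
Total rewrite steps: 11

11


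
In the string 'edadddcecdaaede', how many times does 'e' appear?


Scanning 'edadddcecdaaede' for 'e':
  Position 0: 'e' -> MATCH (count: 1)
  Position 7: 'e' -> MATCH (count: 2)
  Position 12: 'e' -> MATCH (count: 3)
  Position 14: 'e' -> MATCH (count: 4)
Total occurrences of 'e': 4

4


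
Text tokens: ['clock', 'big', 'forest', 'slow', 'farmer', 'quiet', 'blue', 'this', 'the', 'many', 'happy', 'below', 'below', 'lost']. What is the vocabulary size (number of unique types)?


Listing all tokens and tracking unique types:
  Token 1: 'clock' -> NEW (unique so far: 1)
  Token 2: 'big' -> NEW (unique so far: 2)
  Token 3: 'forest' -> NEW (unique so far: 3)
  Token 4: 'slow' -> NEW (unique so far: 4)
  Token 5: 'farmer' -> NEW (unique so far: 5)
  Token 6: 'quiet' -> NEW (unique so far: 6)
  Token 7: 'blue' -> NEW (unique so far: 7)
  Token 8: 'this' -> NEW (unique so far: 8)
  Token 9: 'the' -> NEW (unique so far: 9)
  Token 10: 'many' -> NEW (unique so far: 10)
  Token 11: 'happy' -> NEW (unique so far: 11)
  Token 12: 'below' -> NEW (unique so far: 12)
  Token 13: 'below' -> duplicate (unique so far: 12)
  Token 14: 'lost' -> NEW (unique so far: 13)
Unique types: ('below', 'big', 'blue', 'clock', 'farmer', 'forest', 'happy', 'lost', 'many', 'quiet', 'slow', 'the', 'this')
Vocabulary size: 13

13


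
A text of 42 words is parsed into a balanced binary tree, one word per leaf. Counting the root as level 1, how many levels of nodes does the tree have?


In a balanced binary tree with n leaves the deepest leaf is ceil(log2(n)) edges below the root,
so counting node levels inclusive of root and leaves gives ceil(log2(n)) + 1 levels.
log2(42) = 5.3923
ceil(5.3923) = 6
levels = 6 + 1 = 7

7


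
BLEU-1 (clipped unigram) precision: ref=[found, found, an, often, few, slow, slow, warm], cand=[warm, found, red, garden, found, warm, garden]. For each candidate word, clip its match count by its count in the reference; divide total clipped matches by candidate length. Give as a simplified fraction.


Reference word counts: {'an': 1, 'few': 1, 'found': 2, 'often': 1, 'slow': 2, 'warm': 1}
Checking each candidate word (with clipping):
  'warm' -> in reference (ref count 1, used 1/1) -> match (matches: 1)
  'found' -> in reference (ref count 2, used 1/2) -> match (matches: 2)
  'red' -> not in reference -> no match (matches: 2)
  'garden' -> not in reference -> no match (matches: 2)
  'found' -> in reference (ref count 2, used 2/2) -> match (matches: 3)
  'warm' -> ref count 1 already used up (1/1) -> clipped, no match (matches: 3)
  'garden' -> not in reference -> no match (matches: 3)
Clipped matches: 3, Candidate length: 7
Precision = 3/7

3/7


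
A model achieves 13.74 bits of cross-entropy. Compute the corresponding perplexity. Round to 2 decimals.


Perplexity formula: PP = 2^H
H = 13.74
PP = 2^13.74
Decompose: 2^13.74 = 2^13 * 2^0.74
2^13 = 8192, 2^0.74 ~ 1.6701758
PP ~ 8192 * 1.6701758 = 13682.0801536
Rounded to 2 decimals: 13682.08

13682.08


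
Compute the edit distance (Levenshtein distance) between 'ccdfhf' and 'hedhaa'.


Building DP table for s1='ccdfhf' (len 6) and s2='hedhaa' (len 6):
       h  e  d  h  a  a
    0  1  2  3  4  5  6
  c 1  1  2  3  4  5  6
  c 2  2  2  3  4  5  6
  d 3  3  3  2  3  4  5
  f 4  4  4  3  3  4  5
  h 5  4  5  4  3  4  5
  f 6  5  5  5  4  4  5
Edit distance = dp[6][6] = 5

5


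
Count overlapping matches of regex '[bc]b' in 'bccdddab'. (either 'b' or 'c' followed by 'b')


Pattern: [bc]b means either 'b' or 'c' followed by 'b'.
Scanning 'bccdddab' position-by-position:
  Pos 0: window 'bc' -> no
  Pos 1: window 'cc' -> no
  Pos 2: window 'cd' -> no
  Pos 3: window 'dd' -> no
  Pos 4: window 'dd' -> no
  Pos 5: window 'da' -> no
  Pos 6: window 'ab' -> no
  Pos 7: window 'b' -> no
Total matches: 0

0


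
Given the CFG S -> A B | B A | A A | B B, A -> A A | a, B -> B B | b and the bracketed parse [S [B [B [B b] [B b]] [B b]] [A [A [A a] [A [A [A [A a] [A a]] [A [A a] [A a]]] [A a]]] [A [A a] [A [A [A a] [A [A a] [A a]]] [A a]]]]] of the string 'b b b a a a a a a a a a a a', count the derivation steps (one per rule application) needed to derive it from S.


Every bracketed nonterminal node [X ...] in the tree is produced by exactly one rule application.
Reading the tree off as a leftmost derivation:
  Step 1: S  =>  B A   (applied S -> B A)
  Step 2: B A  =>  B B A   (applied B -> B B)
  Step 3: B B A  =>  B B B A   (applied B -> B B)
  Step 4: B B B A  =>  b B B A   (applied B -> b)
  Step 5: b B B A  =>  b b B A   (applied B -> b)
  Step 6: b b B A  =>  b b b A   (applied B -> b)
  Step 7: b b b A  =>  b b b A A   (applied A -> A A)
  Step 8: b b b A A  =>  b b b A A A   (applied A -> A A)
  Step 9: b b b A A A  =>  b b b a A A   (applied A -> a)
  Step 10: b b b a A A  =>  b b b a A A A   (applied A -> A A)
  Step 11: b b b a A A A  =>  b b b a A A A A   (applied A -> A A)
  Step 12: b b b a A A A A  =>  b b b a A A A A A   (applied A -> A A)
  Step 13: b b b a A A A A A  =>  b b b a a A A A A   (applied A -> a)
  Step 14: b b b a a A A A A  =>  b b b a a a A A A   (applied A -> a)
  Step 15: b b b a a a A A A  =>  b b b a a a A A A A   (applied A -> A A)
  Step 16: b b b a a a A A A A  =>  b b b a a a a A A A   (applied A -> a)
  Step 17: b b b a a a a A A A  =>  b b b a a a a a A A   (applied A -> a)
  Step 18: b b b a a a a a A A  =>  b b b a a a a a a A   (applied A -> a)
  Step 19: b b b a a a a a a A  =>  b b b a a a a a a A A   (applied A -> A A)
  Step 20: b b b a a a a a a A A  =>  b b b a a a a a a a A   (applied A -> a)
  Step 21: b b b a a a a a a a A  =>  b b b a a a a a a a A A   (applied A -> A A)
  Step 22: b b b a a a a a a a A A  =>  b b b a a a a a a a A A A   (applied A -> A A)
  Step 23: b b b a a a a a a a A A A  =>  b b b a a a a a a a a A A   (applied A -> a)
  Step 24: b b b a a a a a a a a A A  =>  b b b a a a a a a a a A A A   (applied A -> A A)
  Step 25: b b b a a a a a a a a A A A  =>  b b b a a a a a a a a a A A   (applied A -> a)
  Step 26: b b b a a a a a a a a a A A  =>  b b b a a a a a a a a a a A   (applied A -> a)
  Step 27: b b b a a a a a a a a a a A  =>  b b b a a a a a a a a a a a   (applied A -> a)
Final yield: b b b a a a a a a a a a a a
Total rewrite steps: 27

27


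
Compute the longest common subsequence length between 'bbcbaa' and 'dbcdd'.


DP table for LCS of 'bbcbaa' and 'dbcdd':
       d  b  c  d  d
    0  0  0  0  0  0
  b 0  0  1  1  1  1
  b 0  0  1  1  1  1
  c 0  0  1  2  2  2
  b 0  0  1  2  2  2
  a 0  0  1  2  2  2
  a 0  0  1  2  2  2
LCS: 'bc'
LCS length = 2

2


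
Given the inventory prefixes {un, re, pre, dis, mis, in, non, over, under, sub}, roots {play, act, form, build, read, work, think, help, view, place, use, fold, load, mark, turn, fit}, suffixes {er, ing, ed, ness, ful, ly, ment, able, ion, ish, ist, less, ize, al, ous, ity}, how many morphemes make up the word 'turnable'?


Segmenting 'turnable' against the inventory:
  'turn' -> root (morpheme 1)
  'able' -> suffix (morpheme 2)
Total morphemes: 2

2


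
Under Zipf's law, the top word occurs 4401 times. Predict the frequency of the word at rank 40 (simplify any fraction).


Zipf's law: freq(rank) = f1 / rank
f1 = 4401, rank = 40
freq = 4401 / 40
GCD(4401, 40) = 1
Simplified: 4401/40

4401/40


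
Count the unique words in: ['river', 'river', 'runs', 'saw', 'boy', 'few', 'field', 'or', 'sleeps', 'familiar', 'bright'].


Listing all tokens and tracking unique types:
  Token 1: 'river' -> NEW (unique so far: 1)
  Token 2: 'river' -> duplicate (unique so far: 1)
  Token 3: 'runs' -> NEW (unique so far: 2)
  Token 4: 'saw' -> NEW (unique so far: 3)
  Token 5: 'boy' -> NEW (unique so far: 4)
  Token 6: 'few' -> NEW (unique so far: 5)
  Token 7: 'field' -> NEW (unique so far: 6)
  Token 8: 'or' -> NEW (unique so far: 7)
  Token 9: 'sleeps' -> NEW (unique so far: 8)
  Token 10: 'familiar' -> NEW (unique so far: 9)
  Token 11: 'bright' -> NEW (unique so far: 10)
Unique types: ('boy', 'bright', 'familiar', 'few', 'field', 'or', 'river', 'runs', 'saw', 'sleeps')
Vocabulary size: 10

10


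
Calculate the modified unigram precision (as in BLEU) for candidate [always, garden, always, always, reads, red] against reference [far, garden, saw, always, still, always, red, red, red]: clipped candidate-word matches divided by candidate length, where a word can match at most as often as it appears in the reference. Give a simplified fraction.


Reference word counts: {'always': 2, 'far': 1, 'garden': 1, 'red': 3, 'saw': 1, 'still': 1}
Checking each candidate word (with clipping):
  'always' -> in reference (ref count 2, used 1/2) -> match (matches: 1)
  'garden' -> in reference (ref count 1, used 1/1) -> match (matches: 2)
  'always' -> in reference (ref count 2, used 2/2) -> match (matches: 3)
  'always' -> ref count 2 already used up (2/2) -> clipped, no match (matches: 3)
  'reads' -> not in reference -> no match (matches: 3)
  'red' -> in reference (ref count 3, used 1/3) -> match (matches: 4)
Clipped matches: 4, Candidate length: 6
Precision = 4/6 = 2/3

2/3


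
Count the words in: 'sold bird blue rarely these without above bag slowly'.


Counting words by splitting on spaces:
  Word 1: 'sold'
  Word 2: 'bird'
  Word 3: 'blue'
  Word 4: 'rarely'
  Word 5: 'these'
  Word 6: 'without'
  Word 7: 'above'
  Word 8: 'bag'
  Word 9: 'slowly'
Total words: 9

9


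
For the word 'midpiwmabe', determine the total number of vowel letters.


Scanning each character of 'midpiwmabe':
  Position 1: 'm' -> consonant (running count: 0)
  Position 2: 'i' -> vowel (running count: 1)
  Position 3: 'd' -> consonant (running count: 1)
  Position 4: 'p' -> consonant (running count: 1)
  Position 5: 'i' -> vowel (running count: 2)
  Position 6: 'w' -> consonant (running count: 2)
  Position 7: 'm' -> consonant (running count: 2)
  Position 8: 'a' -> vowel (running count: 3)
  Position 9: 'b' -> consonant (running count: 3)
  Position 10: 'e' -> vowel (running count: 4)
Total vowels: 4

4


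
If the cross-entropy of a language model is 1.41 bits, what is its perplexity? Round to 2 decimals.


Perplexity formula: PP = 2^H
H = 1.41
PP = 2^1.41
Decompose: 2^1.41 = 2^1 * 2^0.41
2^1 = 2, 2^0.41 ~ 1.3286858
PP ~ 2 * 1.3286858 = 2.6573716
Rounded to 2 decimals: 2.66

2.66


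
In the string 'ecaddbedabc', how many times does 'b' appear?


Scanning 'ecaddbedabc' for 'b':
  Position 5: 'b' -> MATCH (count: 1)
  Position 9: 'b' -> MATCH (count: 2)
Total occurrences of 'b': 2

2


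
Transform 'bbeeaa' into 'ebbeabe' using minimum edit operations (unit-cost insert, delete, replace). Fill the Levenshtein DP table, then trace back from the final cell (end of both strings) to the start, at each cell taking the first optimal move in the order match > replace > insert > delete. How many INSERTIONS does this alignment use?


Edit distance = 4. Backtracking from cell (6, 7) with preference match > replace > insert > delete,
then listing the resulting alignment 'bbeeaa' -> 'ebbeabe' left to right:
  Step 1: insert 'e' [insertion #1]
  Step 2: keep 'b'
  Step 3: keep 'b'
  Step 4: keep 'e'
  Step 5: replace e->a
  Step 6: replace a->b
  Step 7: replace a->e
Total insertions: 1

1
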